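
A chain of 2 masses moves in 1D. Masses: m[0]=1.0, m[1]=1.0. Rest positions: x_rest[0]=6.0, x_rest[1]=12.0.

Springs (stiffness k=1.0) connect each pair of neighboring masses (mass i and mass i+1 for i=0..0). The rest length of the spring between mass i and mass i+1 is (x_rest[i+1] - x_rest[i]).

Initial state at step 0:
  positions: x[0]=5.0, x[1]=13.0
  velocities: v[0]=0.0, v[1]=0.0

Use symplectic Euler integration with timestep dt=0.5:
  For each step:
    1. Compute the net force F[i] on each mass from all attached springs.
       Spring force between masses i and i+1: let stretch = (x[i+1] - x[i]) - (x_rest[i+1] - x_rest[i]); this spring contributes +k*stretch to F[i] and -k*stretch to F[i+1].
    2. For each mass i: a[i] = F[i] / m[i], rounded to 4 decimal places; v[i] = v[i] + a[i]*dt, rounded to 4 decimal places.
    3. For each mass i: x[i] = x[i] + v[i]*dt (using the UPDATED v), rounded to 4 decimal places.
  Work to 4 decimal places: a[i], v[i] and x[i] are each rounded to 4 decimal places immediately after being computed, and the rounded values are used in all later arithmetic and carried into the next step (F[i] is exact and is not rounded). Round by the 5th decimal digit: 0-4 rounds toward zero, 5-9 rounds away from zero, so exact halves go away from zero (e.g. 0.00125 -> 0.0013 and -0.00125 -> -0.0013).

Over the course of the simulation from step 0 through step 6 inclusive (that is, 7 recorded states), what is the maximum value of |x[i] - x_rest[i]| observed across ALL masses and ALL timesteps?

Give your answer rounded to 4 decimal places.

Step 0: x=[5.0000 13.0000] v=[0.0000 0.0000]
Step 1: x=[5.5000 12.5000] v=[1.0000 -1.0000]
Step 2: x=[6.2500 11.7500] v=[1.5000 -1.5000]
Step 3: x=[6.8750 11.1250] v=[1.2500 -1.2500]
Step 4: x=[7.0625 10.9375] v=[0.3750 -0.3750]
Step 5: x=[6.7188 11.2813] v=[-0.6875 0.6875]
Step 6: x=[6.0157 11.9845] v=[-1.4063 1.4063]
Max displacement = 1.0625

Answer: 1.0625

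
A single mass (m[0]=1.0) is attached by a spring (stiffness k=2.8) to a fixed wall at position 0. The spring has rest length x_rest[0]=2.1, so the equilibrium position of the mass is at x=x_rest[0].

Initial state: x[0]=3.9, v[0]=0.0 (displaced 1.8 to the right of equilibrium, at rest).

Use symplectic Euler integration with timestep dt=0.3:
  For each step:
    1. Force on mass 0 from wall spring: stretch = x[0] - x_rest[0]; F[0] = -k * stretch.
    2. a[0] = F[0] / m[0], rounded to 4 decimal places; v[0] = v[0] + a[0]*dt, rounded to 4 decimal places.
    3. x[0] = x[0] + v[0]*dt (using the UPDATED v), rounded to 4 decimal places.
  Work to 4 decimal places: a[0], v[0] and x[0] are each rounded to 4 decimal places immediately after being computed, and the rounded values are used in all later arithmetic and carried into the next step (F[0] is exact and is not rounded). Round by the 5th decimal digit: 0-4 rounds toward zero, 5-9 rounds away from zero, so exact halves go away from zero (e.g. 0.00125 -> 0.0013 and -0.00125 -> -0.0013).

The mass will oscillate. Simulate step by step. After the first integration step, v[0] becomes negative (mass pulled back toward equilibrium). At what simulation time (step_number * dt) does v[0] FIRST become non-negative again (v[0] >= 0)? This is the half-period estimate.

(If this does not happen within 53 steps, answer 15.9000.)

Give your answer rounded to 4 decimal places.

Answer: 2.1000

Derivation:
Step 0: x=[3.9000] v=[0.0000]
Step 1: x=[3.4464] v=[-1.5120]
Step 2: x=[2.6535] v=[-2.6430]
Step 3: x=[1.7211] v=[-3.1079]
Step 4: x=[0.8842] v=[-2.7896]
Step 5: x=[0.3537] v=[-1.7683]
Step 6: x=[0.2633] v=[-0.3014]
Step 7: x=[0.6357] v=[1.2414]
First v>=0 after going negative at step 7, time=2.1000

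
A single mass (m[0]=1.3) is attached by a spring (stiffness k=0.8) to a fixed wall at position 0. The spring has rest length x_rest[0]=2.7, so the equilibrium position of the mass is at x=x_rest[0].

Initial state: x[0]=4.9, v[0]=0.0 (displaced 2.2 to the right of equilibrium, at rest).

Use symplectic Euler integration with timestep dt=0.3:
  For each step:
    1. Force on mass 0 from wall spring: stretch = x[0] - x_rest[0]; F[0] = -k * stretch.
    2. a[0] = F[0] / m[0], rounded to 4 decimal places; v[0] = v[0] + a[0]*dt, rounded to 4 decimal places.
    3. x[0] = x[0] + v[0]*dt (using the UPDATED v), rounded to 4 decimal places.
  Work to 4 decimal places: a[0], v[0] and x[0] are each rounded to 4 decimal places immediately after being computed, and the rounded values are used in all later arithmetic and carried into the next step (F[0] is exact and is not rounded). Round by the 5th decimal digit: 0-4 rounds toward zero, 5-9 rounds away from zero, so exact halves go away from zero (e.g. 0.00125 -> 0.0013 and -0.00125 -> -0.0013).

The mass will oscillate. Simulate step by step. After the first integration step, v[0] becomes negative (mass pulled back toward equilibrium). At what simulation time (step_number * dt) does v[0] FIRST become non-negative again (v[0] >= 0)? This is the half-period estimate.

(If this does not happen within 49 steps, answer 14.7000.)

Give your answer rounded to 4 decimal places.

Answer: 4.2000

Derivation:
Step 0: x=[4.9000] v=[0.0000]
Step 1: x=[4.7782] v=[-0.4061]
Step 2: x=[4.5413] v=[-0.7898]
Step 3: x=[4.2024] v=[-1.1297]
Step 4: x=[3.7803] v=[-1.4071]
Step 5: x=[3.2984] v=[-1.6065]
Step 6: x=[2.7833] v=[-1.7170]
Step 7: x=[2.2636] v=[-1.7324]
Step 8: x=[1.7681] v=[-1.6518]
Step 9: x=[1.3242] v=[-1.4798]
Step 10: x=[0.9565] v=[-1.2258]
Step 11: x=[0.6853] v=[-0.9039]
Step 12: x=[0.5257] v=[-0.5320]
Step 13: x=[0.4865] v=[-0.1306]
Step 14: x=[0.5699] v=[0.2781]
First v>=0 after going negative at step 14, time=4.2000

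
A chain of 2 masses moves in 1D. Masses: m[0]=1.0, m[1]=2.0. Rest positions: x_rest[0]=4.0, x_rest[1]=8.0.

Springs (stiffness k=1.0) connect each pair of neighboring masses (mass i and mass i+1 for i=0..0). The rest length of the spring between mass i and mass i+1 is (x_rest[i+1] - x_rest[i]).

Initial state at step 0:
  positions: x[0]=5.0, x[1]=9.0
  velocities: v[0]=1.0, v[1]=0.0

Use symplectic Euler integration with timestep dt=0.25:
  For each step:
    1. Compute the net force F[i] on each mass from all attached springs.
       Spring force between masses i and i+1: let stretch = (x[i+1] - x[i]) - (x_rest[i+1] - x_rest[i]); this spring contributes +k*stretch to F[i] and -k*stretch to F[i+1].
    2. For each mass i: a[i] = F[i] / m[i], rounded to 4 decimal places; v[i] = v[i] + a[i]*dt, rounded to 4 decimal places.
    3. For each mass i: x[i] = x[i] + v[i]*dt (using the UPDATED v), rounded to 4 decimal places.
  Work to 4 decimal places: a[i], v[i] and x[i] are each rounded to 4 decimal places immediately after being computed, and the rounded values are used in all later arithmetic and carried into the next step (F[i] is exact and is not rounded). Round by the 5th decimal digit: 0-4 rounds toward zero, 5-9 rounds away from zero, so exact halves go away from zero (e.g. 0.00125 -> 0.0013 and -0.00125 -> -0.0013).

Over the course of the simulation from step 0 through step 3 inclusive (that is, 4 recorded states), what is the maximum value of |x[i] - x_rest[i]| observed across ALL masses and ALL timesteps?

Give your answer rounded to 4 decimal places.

Step 0: x=[5.0000 9.0000] v=[1.0000 0.0000]
Step 1: x=[5.2500 9.0000] v=[1.0000 0.0000]
Step 2: x=[5.4844 9.0078] v=[0.9375 0.0313]
Step 3: x=[5.6890 9.0305] v=[0.8184 0.0909]
Max displacement = 1.6890

Answer: 1.6890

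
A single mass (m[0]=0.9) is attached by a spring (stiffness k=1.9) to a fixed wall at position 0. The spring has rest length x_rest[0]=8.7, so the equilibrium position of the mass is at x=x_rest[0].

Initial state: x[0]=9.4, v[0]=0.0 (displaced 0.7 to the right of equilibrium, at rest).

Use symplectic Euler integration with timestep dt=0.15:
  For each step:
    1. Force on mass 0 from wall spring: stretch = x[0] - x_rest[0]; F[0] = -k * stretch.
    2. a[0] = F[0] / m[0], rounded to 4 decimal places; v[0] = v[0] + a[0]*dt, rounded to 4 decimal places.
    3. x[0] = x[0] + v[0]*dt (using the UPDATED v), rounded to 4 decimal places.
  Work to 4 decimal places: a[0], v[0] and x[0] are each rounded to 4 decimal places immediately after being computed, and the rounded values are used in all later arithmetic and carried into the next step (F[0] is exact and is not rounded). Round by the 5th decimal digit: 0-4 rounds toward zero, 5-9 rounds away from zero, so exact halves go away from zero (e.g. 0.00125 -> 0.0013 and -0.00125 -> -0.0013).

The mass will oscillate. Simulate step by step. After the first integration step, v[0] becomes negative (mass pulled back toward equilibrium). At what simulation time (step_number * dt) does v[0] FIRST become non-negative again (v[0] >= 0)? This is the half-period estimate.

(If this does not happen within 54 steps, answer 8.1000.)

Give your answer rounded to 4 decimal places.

Answer: 2.2500

Derivation:
Step 0: x=[9.4000] v=[0.0000]
Step 1: x=[9.3667] v=[-0.2217]
Step 2: x=[9.3018] v=[-0.4328]
Step 3: x=[9.2083] v=[-0.6234]
Step 4: x=[9.0906] v=[-0.7844]
Step 5: x=[8.9544] v=[-0.9081]
Step 6: x=[8.8061] v=[-0.9887]
Step 7: x=[8.6528] v=[-1.0223]
Step 8: x=[8.5017] v=[-1.0074]
Step 9: x=[8.3600] v=[-0.9446]
Step 10: x=[8.2345] v=[-0.8369]
Step 11: x=[8.1311] v=[-0.6895]
Step 12: x=[8.0547] v=[-0.5094]
Step 13: x=[8.0089] v=[-0.3051]
Step 14: x=[7.9960] v=[-0.0863]
Step 15: x=[8.0165] v=[0.1366]
First v>=0 after going negative at step 15, time=2.2500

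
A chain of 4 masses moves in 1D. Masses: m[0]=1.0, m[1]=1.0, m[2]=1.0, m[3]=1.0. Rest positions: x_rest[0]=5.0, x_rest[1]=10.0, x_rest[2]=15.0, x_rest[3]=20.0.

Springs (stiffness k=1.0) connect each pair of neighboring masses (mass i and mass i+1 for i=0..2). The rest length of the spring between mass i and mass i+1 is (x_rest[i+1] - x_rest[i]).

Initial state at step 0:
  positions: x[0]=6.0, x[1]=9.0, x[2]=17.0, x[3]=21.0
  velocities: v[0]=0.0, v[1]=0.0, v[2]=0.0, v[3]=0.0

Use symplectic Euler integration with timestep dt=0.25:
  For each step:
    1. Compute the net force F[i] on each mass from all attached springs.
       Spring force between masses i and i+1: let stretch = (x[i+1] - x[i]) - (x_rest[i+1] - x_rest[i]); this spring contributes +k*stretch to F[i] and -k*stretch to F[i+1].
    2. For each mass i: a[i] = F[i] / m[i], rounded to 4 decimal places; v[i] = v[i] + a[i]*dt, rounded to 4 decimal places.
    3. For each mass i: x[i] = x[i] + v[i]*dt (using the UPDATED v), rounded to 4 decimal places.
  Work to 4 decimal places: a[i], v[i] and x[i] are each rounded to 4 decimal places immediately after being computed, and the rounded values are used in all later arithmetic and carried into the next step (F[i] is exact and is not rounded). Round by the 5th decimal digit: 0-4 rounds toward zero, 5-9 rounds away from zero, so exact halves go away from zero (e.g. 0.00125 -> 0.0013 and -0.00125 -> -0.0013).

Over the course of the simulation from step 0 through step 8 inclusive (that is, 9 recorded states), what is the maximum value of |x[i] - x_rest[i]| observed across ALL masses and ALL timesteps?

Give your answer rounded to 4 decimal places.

Answer: 2.1806

Derivation:
Step 0: x=[6.0000 9.0000 17.0000 21.0000] v=[0.0000 0.0000 0.0000 0.0000]
Step 1: x=[5.8750 9.3125 16.7500 21.0625] v=[-0.5000 1.2500 -1.0000 0.2500]
Step 2: x=[5.6524 9.8750 16.3047 21.1680] v=[-0.8906 2.2500 -1.7813 0.4219]
Step 3: x=[5.3812 10.5755 15.7615 21.2820] v=[-1.0850 2.8018 -2.1729 0.4561]
Step 4: x=[5.1221 11.2754 15.2392 21.3635] v=[-1.0364 2.7997 -2.0893 0.3260]
Step 5: x=[4.9351 11.8385 14.8519 21.3747] v=[-0.7481 2.2523 -1.5492 0.0449]
Step 6: x=[4.8670 12.1585 14.6839 21.2908] v=[-0.2723 1.2798 -0.6719 -0.3358]
Step 7: x=[4.9422 12.1806 14.7710 21.1064] v=[0.3006 0.0883 0.3485 -0.7375]
Step 8: x=[5.1573 11.9122 15.0922 20.8386] v=[0.8602 -1.0737 1.2848 -1.0714]
Max displacement = 2.1806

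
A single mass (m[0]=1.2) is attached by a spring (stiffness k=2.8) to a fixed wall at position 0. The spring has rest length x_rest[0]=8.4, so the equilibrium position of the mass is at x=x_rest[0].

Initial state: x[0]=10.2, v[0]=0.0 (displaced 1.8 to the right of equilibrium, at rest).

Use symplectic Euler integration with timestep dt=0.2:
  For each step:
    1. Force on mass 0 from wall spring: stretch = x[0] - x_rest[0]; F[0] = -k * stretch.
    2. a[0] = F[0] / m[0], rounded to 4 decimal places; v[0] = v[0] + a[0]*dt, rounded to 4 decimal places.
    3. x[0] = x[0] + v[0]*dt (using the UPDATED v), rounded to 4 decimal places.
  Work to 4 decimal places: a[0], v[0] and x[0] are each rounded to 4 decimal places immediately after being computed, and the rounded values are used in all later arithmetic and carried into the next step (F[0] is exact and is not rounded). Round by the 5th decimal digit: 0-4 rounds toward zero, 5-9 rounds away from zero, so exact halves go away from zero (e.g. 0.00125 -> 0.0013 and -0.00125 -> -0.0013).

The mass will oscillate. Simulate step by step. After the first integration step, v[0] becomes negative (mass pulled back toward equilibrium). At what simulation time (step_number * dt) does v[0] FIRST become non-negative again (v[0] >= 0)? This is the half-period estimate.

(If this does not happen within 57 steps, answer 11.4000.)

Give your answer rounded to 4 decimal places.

Step 0: x=[10.2000] v=[0.0000]
Step 1: x=[10.0320] v=[-0.8400]
Step 2: x=[9.7117] v=[-1.6016]
Step 3: x=[9.2690] v=[-2.2137]
Step 4: x=[8.7452] v=[-2.6192]
Step 5: x=[8.1891] v=[-2.7803]
Step 6: x=[7.6527] v=[-2.6819]
Step 7: x=[7.1861] v=[-2.3332]
Step 8: x=[6.8328] v=[-1.7667]
Step 9: x=[6.6257] v=[-1.0353]
Step 10: x=[6.5842] v=[-0.2073]
Step 11: x=[6.7122] v=[0.6401]
First v>=0 after going negative at step 11, time=2.2000

Answer: 2.2000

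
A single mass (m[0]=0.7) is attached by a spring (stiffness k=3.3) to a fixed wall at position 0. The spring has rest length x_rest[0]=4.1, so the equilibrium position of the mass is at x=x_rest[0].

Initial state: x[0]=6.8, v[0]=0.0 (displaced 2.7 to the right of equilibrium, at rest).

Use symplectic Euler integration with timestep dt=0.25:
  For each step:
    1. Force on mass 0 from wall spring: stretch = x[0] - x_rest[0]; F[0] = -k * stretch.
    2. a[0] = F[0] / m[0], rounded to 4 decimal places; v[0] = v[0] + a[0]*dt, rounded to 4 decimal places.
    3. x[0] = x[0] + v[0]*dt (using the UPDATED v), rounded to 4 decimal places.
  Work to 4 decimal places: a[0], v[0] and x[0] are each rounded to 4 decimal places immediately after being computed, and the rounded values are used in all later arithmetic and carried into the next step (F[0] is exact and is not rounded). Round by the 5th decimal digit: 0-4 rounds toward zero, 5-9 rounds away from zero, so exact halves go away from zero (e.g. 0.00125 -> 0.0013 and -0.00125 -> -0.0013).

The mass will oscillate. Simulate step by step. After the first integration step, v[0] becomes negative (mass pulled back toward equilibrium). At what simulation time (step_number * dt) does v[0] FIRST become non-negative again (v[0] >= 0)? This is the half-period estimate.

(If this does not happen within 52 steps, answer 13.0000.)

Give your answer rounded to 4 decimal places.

Answer: 1.5000

Derivation:
Step 0: x=[6.8000] v=[0.0000]
Step 1: x=[6.0045] v=[-3.1822]
Step 2: x=[4.6478] v=[-5.4268]
Step 3: x=[3.1297] v=[-6.0724]
Step 4: x=[1.8975] v=[-4.9288]
Step 5: x=[1.3143] v=[-2.3330]
Step 6: x=[1.5519] v=[0.9502]
First v>=0 after going negative at step 6, time=1.5000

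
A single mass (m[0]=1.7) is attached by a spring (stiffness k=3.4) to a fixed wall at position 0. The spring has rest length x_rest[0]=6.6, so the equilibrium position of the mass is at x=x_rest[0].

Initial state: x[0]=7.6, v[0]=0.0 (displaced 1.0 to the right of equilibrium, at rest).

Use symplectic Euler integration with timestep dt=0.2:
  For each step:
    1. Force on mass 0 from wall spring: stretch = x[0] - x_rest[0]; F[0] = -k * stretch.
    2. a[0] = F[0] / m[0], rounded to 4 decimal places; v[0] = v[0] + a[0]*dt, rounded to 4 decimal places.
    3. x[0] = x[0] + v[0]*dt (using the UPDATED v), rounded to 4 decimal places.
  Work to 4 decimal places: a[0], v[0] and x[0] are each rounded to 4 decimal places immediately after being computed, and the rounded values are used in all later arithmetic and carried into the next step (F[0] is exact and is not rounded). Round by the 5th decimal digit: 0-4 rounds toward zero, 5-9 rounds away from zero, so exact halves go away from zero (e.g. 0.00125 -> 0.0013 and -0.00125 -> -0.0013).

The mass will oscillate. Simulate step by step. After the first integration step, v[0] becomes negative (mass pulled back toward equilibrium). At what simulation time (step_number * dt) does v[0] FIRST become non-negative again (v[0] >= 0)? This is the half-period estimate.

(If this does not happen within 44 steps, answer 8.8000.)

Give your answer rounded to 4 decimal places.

Answer: 2.4000

Derivation:
Step 0: x=[7.6000] v=[0.0000]
Step 1: x=[7.5200] v=[-0.4000]
Step 2: x=[7.3664] v=[-0.7680]
Step 3: x=[7.1515] v=[-1.0746]
Step 4: x=[6.8925] v=[-1.2952]
Step 5: x=[6.6101] v=[-1.4122]
Step 6: x=[6.3269] v=[-1.4162]
Step 7: x=[6.0655] v=[-1.3070]
Step 8: x=[5.8469] v=[-1.0932]
Step 9: x=[5.6885] v=[-0.7920]
Step 10: x=[5.6030] v=[-0.4274]
Step 11: x=[5.5973] v=[-0.0286]
Step 12: x=[5.6718] v=[0.3725]
First v>=0 after going negative at step 12, time=2.4000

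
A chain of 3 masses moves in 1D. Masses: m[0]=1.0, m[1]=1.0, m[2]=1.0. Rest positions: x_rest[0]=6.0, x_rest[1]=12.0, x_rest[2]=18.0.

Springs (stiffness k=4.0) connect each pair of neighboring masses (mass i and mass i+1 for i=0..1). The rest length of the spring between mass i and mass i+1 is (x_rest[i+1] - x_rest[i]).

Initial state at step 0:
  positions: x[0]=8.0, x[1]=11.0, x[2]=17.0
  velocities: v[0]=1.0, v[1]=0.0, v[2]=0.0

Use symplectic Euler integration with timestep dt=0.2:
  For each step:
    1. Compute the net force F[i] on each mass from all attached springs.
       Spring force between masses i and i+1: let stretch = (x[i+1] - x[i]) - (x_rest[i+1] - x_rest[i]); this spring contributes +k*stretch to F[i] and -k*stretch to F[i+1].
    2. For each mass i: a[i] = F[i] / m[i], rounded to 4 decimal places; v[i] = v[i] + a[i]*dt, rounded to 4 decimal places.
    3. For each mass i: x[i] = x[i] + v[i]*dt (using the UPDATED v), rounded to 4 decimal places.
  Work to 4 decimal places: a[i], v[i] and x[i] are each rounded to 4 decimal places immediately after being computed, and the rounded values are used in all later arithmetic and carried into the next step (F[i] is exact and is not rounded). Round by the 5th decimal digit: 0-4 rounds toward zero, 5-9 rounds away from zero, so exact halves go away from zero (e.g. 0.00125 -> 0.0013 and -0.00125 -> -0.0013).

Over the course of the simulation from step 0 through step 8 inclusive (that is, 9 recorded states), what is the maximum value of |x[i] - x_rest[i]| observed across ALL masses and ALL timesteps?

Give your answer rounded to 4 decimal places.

Step 0: x=[8.0000 11.0000 17.0000] v=[1.0000 0.0000 0.0000]
Step 1: x=[7.7200 11.4800 17.0000] v=[-1.4000 2.4000 0.0000]
Step 2: x=[7.0816 12.2416 17.0768] v=[-3.1920 3.8080 0.3840]
Step 3: x=[6.3088 12.9512 17.3400] v=[-3.8640 3.5482 1.3158]
Step 4: x=[5.6388 13.3003 17.8610] v=[-3.3501 1.7453 2.6048]
Step 5: x=[5.2346 13.1532 18.6122] v=[-2.0209 -0.7353 3.7562]
Step 6: x=[5.1374 12.6126 19.4500] v=[-0.4860 -2.7030 4.1890]
Step 7: x=[5.2762 11.9700 20.1538] v=[0.6942 -3.2132 3.5191]
Step 8: x=[5.5260 11.5658 20.5082] v=[1.2492 -2.0212 1.7721]
Max displacement = 2.5082

Answer: 2.5082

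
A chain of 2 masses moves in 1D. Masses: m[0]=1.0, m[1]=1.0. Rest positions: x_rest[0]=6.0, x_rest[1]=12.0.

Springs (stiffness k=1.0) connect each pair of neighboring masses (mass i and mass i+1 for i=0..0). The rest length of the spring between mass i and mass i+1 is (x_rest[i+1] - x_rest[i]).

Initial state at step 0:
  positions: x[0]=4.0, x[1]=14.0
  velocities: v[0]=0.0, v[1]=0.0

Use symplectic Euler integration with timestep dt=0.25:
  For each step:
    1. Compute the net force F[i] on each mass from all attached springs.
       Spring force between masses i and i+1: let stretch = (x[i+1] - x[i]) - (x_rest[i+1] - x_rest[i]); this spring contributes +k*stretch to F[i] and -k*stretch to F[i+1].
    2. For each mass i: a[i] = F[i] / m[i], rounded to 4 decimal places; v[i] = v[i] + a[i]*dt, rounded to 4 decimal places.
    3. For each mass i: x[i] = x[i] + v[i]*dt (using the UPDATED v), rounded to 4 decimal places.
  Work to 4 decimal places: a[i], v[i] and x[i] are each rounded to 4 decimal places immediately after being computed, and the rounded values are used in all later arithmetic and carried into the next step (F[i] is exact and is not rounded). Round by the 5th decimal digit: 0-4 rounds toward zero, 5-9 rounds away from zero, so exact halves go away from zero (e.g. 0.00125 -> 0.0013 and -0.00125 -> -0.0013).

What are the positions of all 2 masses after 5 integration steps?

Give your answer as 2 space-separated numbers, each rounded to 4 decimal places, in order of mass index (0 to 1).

Answer: 6.7614 11.2388

Derivation:
Step 0: x=[4.0000 14.0000] v=[0.0000 0.0000]
Step 1: x=[4.2500 13.7500] v=[1.0000 -1.0000]
Step 2: x=[4.7188 13.2813] v=[1.8750 -1.8750]
Step 3: x=[5.3477 12.6524] v=[2.5156 -2.5156]
Step 4: x=[6.0582 11.9420] v=[2.8418 -2.8418]
Step 5: x=[6.7614 11.2388] v=[2.8128 -2.8128]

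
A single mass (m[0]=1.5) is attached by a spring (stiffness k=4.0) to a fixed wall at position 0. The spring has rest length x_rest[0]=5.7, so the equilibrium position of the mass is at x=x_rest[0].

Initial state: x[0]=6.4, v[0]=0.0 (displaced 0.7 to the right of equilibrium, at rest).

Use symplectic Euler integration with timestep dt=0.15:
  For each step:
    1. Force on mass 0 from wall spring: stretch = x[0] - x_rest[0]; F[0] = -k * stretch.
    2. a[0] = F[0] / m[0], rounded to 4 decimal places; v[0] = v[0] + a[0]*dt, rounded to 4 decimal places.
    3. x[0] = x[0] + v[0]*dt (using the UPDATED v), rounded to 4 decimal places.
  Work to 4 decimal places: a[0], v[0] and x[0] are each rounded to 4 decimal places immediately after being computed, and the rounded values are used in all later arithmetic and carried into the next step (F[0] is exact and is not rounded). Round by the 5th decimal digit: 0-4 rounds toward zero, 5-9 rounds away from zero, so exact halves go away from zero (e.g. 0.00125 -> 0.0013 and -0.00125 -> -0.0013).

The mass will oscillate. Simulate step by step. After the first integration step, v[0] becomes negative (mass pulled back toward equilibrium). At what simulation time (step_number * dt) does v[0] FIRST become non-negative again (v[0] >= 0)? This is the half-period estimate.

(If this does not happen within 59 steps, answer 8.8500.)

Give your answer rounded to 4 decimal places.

Step 0: x=[6.4000] v=[0.0000]
Step 1: x=[6.3580] v=[-0.2800]
Step 2: x=[6.2765] v=[-0.5432]
Step 3: x=[6.1604] v=[-0.7738]
Step 4: x=[6.0167] v=[-0.9580]
Step 5: x=[5.8540] v=[-1.0847]
Step 6: x=[5.6821] v=[-1.1463]
Step 7: x=[5.5112] v=[-1.1391]
Step 8: x=[5.3517] v=[-1.0636]
Step 9: x=[5.2131] v=[-0.9243]
Step 10: x=[5.1037] v=[-0.7295]
Step 11: x=[5.0301] v=[-0.4910]
Step 12: x=[4.9967] v=[-0.2230]
Step 13: x=[5.0054] v=[0.0583]
First v>=0 after going negative at step 13, time=1.9500

Answer: 1.9500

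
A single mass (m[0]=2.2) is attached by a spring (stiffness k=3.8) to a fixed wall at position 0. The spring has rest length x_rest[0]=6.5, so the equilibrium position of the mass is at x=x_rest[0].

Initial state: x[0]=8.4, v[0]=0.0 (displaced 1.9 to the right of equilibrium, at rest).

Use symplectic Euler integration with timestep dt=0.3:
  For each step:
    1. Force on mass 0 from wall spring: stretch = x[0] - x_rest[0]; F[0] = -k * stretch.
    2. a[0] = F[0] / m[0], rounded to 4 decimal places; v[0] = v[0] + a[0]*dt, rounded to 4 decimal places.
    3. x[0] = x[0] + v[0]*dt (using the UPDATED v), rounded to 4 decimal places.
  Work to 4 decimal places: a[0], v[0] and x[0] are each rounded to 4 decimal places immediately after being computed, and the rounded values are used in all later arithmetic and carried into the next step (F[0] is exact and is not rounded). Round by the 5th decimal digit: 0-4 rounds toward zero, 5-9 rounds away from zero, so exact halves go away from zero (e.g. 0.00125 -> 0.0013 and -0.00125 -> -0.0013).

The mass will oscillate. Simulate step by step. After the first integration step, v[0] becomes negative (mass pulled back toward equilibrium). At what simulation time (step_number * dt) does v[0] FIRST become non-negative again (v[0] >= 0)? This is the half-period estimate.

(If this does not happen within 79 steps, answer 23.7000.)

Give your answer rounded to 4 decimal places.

Step 0: x=[8.4000] v=[0.0000]
Step 1: x=[8.1047] v=[-0.9845]
Step 2: x=[7.5599] v=[-1.8160]
Step 3: x=[6.8503] v=[-2.3652]
Step 4: x=[6.0863] v=[-2.5467]
Step 5: x=[5.3866] v=[-2.3323]
Step 6: x=[4.8600] v=[-1.7554]
Step 7: x=[4.5883] v=[-0.9056]
Step 8: x=[4.6138] v=[0.0850]
First v>=0 after going negative at step 8, time=2.4000

Answer: 2.4000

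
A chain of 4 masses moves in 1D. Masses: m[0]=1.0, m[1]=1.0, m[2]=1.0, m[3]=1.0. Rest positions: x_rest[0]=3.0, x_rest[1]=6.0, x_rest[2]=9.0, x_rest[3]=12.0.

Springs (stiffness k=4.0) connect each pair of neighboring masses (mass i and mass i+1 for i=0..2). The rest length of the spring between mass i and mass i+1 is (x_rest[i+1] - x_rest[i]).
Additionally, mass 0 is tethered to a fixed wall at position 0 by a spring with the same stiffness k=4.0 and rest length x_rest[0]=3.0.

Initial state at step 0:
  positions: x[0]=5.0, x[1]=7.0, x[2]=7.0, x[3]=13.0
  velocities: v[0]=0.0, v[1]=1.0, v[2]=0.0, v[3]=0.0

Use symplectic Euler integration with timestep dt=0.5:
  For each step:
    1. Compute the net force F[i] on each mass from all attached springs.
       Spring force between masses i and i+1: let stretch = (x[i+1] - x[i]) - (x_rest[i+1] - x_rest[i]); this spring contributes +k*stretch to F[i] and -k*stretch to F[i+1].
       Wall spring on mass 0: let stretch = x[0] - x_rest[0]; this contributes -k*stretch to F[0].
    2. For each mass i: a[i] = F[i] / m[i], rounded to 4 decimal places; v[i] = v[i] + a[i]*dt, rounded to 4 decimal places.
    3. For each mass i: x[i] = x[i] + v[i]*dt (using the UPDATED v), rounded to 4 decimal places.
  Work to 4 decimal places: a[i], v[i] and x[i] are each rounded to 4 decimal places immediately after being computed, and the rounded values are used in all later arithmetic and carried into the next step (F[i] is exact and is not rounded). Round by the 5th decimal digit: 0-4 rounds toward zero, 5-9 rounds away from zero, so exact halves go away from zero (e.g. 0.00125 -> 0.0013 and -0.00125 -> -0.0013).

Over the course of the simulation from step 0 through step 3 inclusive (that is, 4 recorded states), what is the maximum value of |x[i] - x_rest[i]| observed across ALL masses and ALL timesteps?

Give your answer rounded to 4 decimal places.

Step 0: x=[5.0000 7.0000 7.0000 13.0000] v=[0.0000 1.0000 0.0000 0.0000]
Step 1: x=[2.0000 5.5000 13.0000 10.0000] v=[-6.0000 -3.0000 12.0000 -6.0000]
Step 2: x=[0.5000 8.0000 8.5000 13.0000] v=[-3.0000 5.0000 -9.0000 6.0000]
Step 3: x=[6.0000 3.5000 8.0000 14.5000] v=[11.0000 -9.0000 -1.0000 3.0000]
Max displacement = 4.0000

Answer: 4.0000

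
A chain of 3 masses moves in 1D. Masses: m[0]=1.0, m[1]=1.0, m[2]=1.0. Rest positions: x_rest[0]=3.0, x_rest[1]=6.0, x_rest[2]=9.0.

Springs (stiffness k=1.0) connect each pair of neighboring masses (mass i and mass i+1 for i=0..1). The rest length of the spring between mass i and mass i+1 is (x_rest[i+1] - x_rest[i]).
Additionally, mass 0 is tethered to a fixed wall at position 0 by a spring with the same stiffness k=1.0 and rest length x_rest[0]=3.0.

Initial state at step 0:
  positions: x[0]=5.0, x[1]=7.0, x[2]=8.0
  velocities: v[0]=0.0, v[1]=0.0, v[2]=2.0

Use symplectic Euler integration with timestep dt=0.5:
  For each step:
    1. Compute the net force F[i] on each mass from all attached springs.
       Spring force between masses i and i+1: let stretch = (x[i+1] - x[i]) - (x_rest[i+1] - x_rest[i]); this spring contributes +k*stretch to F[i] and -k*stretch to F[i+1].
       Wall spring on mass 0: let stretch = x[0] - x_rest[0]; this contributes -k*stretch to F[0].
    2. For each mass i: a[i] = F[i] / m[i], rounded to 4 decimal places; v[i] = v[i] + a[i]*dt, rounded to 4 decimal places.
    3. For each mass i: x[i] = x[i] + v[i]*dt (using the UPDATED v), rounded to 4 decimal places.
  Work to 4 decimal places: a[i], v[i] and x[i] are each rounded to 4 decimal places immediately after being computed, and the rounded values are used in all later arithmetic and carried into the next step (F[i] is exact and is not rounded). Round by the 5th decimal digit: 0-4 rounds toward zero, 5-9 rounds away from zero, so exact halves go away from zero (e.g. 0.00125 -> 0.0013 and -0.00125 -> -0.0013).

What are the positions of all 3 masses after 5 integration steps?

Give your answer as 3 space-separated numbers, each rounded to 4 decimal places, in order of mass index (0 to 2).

Step 0: x=[5.0000 7.0000 8.0000] v=[0.0000 0.0000 2.0000]
Step 1: x=[4.2500 6.7500 9.5000] v=[-1.5000 -0.5000 3.0000]
Step 2: x=[3.0625 6.5625 11.0625] v=[-2.3750 -0.3750 3.1250]
Step 3: x=[1.9844 6.6250 12.2500] v=[-2.1563 0.1250 2.3750]
Step 4: x=[1.5703 6.9336 12.7813] v=[-0.8282 0.6172 1.0625]
Step 5: x=[2.1045 7.3633 12.6006] v=[1.0683 0.8594 -0.3614]

Answer: 2.1045 7.3633 12.6006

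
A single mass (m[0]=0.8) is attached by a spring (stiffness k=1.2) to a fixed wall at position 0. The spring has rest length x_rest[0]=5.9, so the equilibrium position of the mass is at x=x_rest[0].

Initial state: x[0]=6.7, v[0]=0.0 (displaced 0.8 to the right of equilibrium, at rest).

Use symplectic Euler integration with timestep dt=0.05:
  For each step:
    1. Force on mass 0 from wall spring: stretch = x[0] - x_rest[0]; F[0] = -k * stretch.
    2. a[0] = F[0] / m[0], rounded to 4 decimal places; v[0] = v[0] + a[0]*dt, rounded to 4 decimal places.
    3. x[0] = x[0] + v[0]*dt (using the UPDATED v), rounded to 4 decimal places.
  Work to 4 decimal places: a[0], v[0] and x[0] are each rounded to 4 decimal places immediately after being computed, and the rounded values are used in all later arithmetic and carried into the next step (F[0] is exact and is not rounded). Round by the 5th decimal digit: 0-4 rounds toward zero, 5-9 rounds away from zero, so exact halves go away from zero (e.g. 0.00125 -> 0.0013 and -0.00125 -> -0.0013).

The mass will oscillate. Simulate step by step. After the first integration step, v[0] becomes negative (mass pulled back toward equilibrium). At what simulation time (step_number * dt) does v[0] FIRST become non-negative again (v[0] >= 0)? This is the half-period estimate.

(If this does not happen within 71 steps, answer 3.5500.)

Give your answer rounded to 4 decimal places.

Answer: 2.6000

Derivation:
Step 0: x=[6.7000] v=[0.0000]
Step 1: x=[6.6970] v=[-0.0600]
Step 2: x=[6.6910] v=[-0.1198]
Step 3: x=[6.6820] v=[-0.1791]
Step 4: x=[6.6701] v=[-0.2378]
Step 5: x=[6.6553] v=[-0.2956]
Step 6: x=[6.6377] v=[-0.3523]
Step 7: x=[6.6173] v=[-0.4076]
Step 8: x=[6.5942] v=[-0.4614]
Step 9: x=[6.5685] v=[-0.5135]
Step 10: x=[6.5403] v=[-0.5636]
Step 11: x=[6.5097] v=[-0.6116]
Step 12: x=[6.4768] v=[-0.6573]
Step 13: x=[6.4418] v=[-0.7006]
Step 14: x=[6.4047] v=[-0.7412]
Step 15: x=[6.3657] v=[-0.7791]
Step 16: x=[6.3250] v=[-0.8140]
Step 17: x=[6.2827] v=[-0.8459]
Step 18: x=[6.2390] v=[-0.8746]
Step 19: x=[6.1940] v=[-0.9000]
Step 20: x=[6.1479] v=[-0.9221]
Step 21: x=[6.1009] v=[-0.9407]
Step 22: x=[6.0531] v=[-0.9558]
Step 23: x=[6.0047] v=[-0.9673]
Step 24: x=[5.9559] v=[-0.9752]
Step 25: x=[5.9069] v=[-0.9794]
Step 26: x=[5.8579] v=[-0.9799]
Step 27: x=[5.8091] v=[-0.9767]
Step 28: x=[5.7606] v=[-0.9699]
Step 29: x=[5.7126] v=[-0.9594]
Step 30: x=[5.6653] v=[-0.9453]
Step 31: x=[5.6189] v=[-0.9277]
Step 32: x=[5.5736] v=[-0.9066]
Step 33: x=[5.5295] v=[-0.8821]
Step 34: x=[5.4868] v=[-0.8543]
Step 35: x=[5.4456] v=[-0.8233]
Step 36: x=[5.4061] v=[-0.7892]
Step 37: x=[5.3685] v=[-0.7522]
Step 38: x=[5.3329] v=[-0.7123]
Step 39: x=[5.2994] v=[-0.6698]
Step 40: x=[5.2682] v=[-0.6248]
Step 41: x=[5.2393] v=[-0.5774]
Step 42: x=[5.2129] v=[-0.5278]
Step 43: x=[5.1891] v=[-0.4763]
Step 44: x=[5.1680] v=[-0.4230]
Step 45: x=[5.1496] v=[-0.3681]
Step 46: x=[5.1340] v=[-0.3118]
Step 47: x=[5.1213] v=[-0.2544]
Step 48: x=[5.1115] v=[-0.1960]
Step 49: x=[5.1047] v=[-0.1369]
Step 50: x=[5.1008] v=[-0.0773]
Step 51: x=[5.0999] v=[-0.0174]
Step 52: x=[5.1020] v=[0.0426]
First v>=0 after going negative at step 52, time=2.6000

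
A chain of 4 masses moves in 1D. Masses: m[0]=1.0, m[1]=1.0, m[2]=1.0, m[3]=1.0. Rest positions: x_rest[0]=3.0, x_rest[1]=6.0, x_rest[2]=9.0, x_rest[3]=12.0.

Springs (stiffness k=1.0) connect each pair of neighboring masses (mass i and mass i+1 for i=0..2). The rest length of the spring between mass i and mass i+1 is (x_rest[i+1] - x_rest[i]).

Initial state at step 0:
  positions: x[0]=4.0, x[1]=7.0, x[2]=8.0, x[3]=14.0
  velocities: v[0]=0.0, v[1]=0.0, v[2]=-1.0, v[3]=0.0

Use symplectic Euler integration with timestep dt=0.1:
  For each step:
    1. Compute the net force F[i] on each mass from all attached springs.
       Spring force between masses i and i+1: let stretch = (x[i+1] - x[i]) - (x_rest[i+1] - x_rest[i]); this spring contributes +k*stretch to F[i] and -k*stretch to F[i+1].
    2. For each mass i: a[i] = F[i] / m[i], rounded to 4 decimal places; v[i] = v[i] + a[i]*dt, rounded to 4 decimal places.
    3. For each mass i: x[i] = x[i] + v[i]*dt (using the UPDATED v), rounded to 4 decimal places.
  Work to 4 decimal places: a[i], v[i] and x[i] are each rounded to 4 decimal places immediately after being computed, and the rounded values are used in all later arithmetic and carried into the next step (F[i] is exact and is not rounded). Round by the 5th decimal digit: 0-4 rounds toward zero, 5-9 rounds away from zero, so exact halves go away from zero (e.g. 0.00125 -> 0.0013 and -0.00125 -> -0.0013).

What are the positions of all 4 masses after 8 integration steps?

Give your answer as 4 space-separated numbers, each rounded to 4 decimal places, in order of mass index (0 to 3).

Answer: 3.9606 6.3790 8.8595 13.0010

Derivation:
Step 0: x=[4.0000 7.0000 8.0000 14.0000] v=[0.0000 0.0000 -1.0000 0.0000]
Step 1: x=[4.0000 6.9800 7.9500 13.9700] v=[0.0000 -0.2000 -0.5000 -0.3000]
Step 2: x=[3.9998 6.9399 7.9505 13.9098] v=[-0.0020 -0.4010 0.0050 -0.6020]
Step 3: x=[3.9990 6.8805 8.0005 13.8200] v=[-0.0080 -0.5940 0.4999 -0.8979]
Step 4: x=[3.9970 6.8035 8.0975 13.7020] v=[-0.0199 -0.7702 0.9699 -1.1799]
Step 5: x=[3.9931 6.7114 8.2376 13.5580] v=[-0.0393 -0.9215 1.4010 -1.4404]
Step 6: x=[3.9864 6.6073 8.4156 13.3908] v=[-0.0675 -1.0407 1.7804 -1.6724]
Step 7: x=[3.9759 6.4951 8.6253 13.2038] v=[-0.1054 -1.1220 2.0971 -1.8699]
Step 8: x=[3.9606 6.3790 8.8595 13.0010] v=[-0.1535 -1.1609 2.3419 -2.0278]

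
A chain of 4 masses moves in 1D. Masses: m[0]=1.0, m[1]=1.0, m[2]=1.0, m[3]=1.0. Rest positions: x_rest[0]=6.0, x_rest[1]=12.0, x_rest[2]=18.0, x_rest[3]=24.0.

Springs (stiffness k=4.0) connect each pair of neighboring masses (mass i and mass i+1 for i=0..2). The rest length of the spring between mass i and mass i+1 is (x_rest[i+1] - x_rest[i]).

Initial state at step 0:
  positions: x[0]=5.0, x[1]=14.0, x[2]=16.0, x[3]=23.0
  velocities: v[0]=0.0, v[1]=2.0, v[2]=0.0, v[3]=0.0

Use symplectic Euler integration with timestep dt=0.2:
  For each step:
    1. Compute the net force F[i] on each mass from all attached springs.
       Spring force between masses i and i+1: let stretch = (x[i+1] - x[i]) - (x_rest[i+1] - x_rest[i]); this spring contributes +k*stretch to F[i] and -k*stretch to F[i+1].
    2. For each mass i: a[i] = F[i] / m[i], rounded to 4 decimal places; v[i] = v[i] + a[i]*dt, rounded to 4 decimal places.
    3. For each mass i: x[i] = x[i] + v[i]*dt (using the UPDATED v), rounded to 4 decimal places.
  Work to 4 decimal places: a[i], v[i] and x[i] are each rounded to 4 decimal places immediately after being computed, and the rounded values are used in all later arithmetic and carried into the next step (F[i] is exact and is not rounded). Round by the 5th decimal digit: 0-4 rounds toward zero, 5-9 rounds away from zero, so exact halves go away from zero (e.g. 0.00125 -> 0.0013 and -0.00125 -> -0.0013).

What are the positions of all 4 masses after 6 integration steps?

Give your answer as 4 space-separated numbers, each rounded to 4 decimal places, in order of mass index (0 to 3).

Step 0: x=[5.0000 14.0000 16.0000 23.0000] v=[0.0000 2.0000 0.0000 0.0000]
Step 1: x=[5.4800 13.2800 16.8000 22.8400] v=[2.4000 -3.6000 4.0000 -0.8000]
Step 2: x=[6.2480 11.8752 18.0032 22.6736] v=[3.8400 -7.0240 6.0160 -0.8320]
Step 3: x=[6.9564 10.5505 18.9732 22.7199] v=[3.5418 -6.6234 4.8499 0.2317]
Step 4: x=[7.2798 9.9984 19.1950 23.1268] v=[1.6171 -2.7605 1.1091 2.0343]
Step 5: x=[7.0782 10.4828 18.5745 23.8646] v=[-1.0080 2.4219 -3.1027 3.6889]
Step 6: x=[6.4613 11.7171 17.5057 24.7160] v=[-3.0843 6.1716 -5.3440 4.2568]

Answer: 6.4613 11.7171 17.5057 24.7160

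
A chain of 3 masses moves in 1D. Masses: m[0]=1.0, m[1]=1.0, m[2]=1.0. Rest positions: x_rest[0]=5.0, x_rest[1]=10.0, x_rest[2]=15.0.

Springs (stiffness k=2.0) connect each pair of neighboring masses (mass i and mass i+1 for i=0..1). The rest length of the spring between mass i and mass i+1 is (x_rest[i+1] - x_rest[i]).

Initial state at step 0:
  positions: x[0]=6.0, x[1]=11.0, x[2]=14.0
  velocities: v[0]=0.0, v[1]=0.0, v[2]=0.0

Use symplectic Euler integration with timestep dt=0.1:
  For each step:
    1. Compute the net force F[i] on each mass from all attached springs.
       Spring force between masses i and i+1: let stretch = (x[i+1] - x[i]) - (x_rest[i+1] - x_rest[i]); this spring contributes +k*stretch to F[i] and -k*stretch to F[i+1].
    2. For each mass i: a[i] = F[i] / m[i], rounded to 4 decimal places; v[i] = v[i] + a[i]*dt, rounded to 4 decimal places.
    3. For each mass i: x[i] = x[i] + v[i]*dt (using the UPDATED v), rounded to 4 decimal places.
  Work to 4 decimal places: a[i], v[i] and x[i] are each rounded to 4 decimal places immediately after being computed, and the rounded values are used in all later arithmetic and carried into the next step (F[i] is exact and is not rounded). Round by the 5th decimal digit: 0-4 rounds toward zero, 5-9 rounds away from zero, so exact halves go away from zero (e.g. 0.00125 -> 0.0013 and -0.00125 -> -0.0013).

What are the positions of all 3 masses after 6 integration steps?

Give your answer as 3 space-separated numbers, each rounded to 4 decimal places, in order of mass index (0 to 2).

Step 0: x=[6.0000 11.0000 14.0000] v=[0.0000 0.0000 0.0000]
Step 1: x=[6.0000 10.9600 14.0400] v=[0.0000 -0.4000 0.4000]
Step 2: x=[5.9992 10.8824 14.1184] v=[-0.0080 -0.7760 0.7840]
Step 3: x=[5.9961 10.7719 14.2321] v=[-0.0314 -1.1054 1.1368]
Step 4: x=[5.9885 10.6351 14.3766] v=[-0.0762 -1.3685 1.4448]
Step 5: x=[5.9738 10.4802 14.5463] v=[-0.1469 -1.5495 1.6965]
Step 6: x=[5.9492 10.3164 14.7346] v=[-0.2456 -1.6376 1.8833]

Answer: 5.9492 10.3164 14.7346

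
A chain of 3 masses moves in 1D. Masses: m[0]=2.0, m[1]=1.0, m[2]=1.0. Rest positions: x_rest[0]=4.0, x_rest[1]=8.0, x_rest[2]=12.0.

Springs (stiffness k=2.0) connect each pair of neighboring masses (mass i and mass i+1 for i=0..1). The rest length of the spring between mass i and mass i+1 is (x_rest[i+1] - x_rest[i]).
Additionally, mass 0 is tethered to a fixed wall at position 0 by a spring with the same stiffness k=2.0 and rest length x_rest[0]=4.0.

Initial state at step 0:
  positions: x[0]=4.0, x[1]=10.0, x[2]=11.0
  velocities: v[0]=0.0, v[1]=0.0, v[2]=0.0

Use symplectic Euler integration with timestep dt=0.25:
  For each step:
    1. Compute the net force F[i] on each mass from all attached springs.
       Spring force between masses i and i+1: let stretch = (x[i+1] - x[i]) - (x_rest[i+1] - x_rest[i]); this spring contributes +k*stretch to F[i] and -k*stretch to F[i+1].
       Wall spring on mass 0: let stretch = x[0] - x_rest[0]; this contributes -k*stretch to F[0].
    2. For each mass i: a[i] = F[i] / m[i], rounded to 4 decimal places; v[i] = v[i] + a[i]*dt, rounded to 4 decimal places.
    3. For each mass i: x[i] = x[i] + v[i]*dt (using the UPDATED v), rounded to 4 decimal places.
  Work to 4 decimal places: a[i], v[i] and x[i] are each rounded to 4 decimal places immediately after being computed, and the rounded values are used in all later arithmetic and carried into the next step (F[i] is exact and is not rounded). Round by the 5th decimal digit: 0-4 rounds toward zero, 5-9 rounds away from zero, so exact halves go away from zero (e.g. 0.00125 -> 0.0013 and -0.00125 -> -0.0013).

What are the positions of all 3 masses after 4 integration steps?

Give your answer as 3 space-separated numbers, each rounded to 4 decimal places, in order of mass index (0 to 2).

Answer: 4.5659 6.5184 13.1608

Derivation:
Step 0: x=[4.0000 10.0000 11.0000] v=[0.0000 0.0000 0.0000]
Step 1: x=[4.1250 9.3750 11.3750] v=[0.5000 -2.5000 1.5000]
Step 2: x=[4.3203 8.3438 12.0000] v=[0.7813 -4.1250 2.5000]
Step 3: x=[4.4971 7.2666 12.6680] v=[0.7071 -4.3087 2.6719]
Step 4: x=[4.5659 6.5184 13.1608] v=[0.2752 -2.9928 1.9712]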